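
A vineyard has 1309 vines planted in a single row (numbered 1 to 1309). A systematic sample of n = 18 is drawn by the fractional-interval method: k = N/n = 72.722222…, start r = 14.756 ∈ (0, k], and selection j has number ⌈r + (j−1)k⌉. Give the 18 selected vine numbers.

j=1: r + 0k = 14.756 → ⌈·⌉ = 15
j=2: r + 1k = 87.478222… → ⌈·⌉ = 88
j=3: r + 2k = 160.200444… → ⌈·⌉ = 161
j=4: r + 3k = 232.922666… → ⌈·⌉ = 233
j=5: r + 4k = 305.644888… → ⌈·⌉ = 306
j=6: r + 5k = 378.367111… → ⌈·⌉ = 379
j=7: r + 6k = 451.089333… → ⌈·⌉ = 452
j=8: r + 7k = 523.811555… → ⌈·⌉ = 524
j=9: r + 8k = 596.533777… → ⌈·⌉ = 597
j=10: r + 9k = 669.256 → ⌈·⌉ = 670
j=11: r + 10k = 741.978222… → ⌈·⌉ = 742
j=12: r + 11k = 814.700444… → ⌈·⌉ = 815
j=13: r + 12k = 887.422666… → ⌈·⌉ = 888
j=14: r + 13k = 960.144888… → ⌈·⌉ = 961
j=15: r + 14k = 1032.867111… → ⌈·⌉ = 1033
j=16: r + 15k = 1105.589333… → ⌈·⌉ = 1106
j=17: r + 16k = 1178.311555… → ⌈·⌉ = 1179
j=18: r + 17k = 1251.033777… → ⌈·⌉ = 1252

15, 88, 161, 233, 306, 379, 452, 524, 597, 670, 742, 815, 888, 961, 1033, 1106, 1179, 1252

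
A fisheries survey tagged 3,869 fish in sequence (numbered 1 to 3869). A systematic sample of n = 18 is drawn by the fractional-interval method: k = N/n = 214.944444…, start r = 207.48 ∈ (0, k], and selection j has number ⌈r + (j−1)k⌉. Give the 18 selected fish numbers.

208, 423, 638, 853, 1068, 1283, 1498, 1713, 1928, 2142, 2357, 2572, 2787, 3002, 3217, 3432, 3647, 3862

j=1: r + 0k = 207.48 → ⌈·⌉ = 208
j=2: r + 1k = 422.424444… → ⌈·⌉ = 423
j=3: r + 2k = 637.368888… → ⌈·⌉ = 638
j=4: r + 3k = 852.313333… → ⌈·⌉ = 853
j=5: r + 4k = 1067.257777… → ⌈·⌉ = 1068
j=6: r + 5k = 1282.202222… → ⌈·⌉ = 1283
j=7: r + 6k = 1497.146666… → ⌈·⌉ = 1498
j=8: r + 7k = 1712.091111… → ⌈·⌉ = 1713
j=9: r + 8k = 1927.035555… → ⌈·⌉ = 1928
j=10: r + 9k = 2141.98 → ⌈·⌉ = 2142
j=11: r + 10k = 2356.924444… → ⌈·⌉ = 2357
j=12: r + 11k = 2571.868888… → ⌈·⌉ = 2572
j=13: r + 12k = 2786.813333… → ⌈·⌉ = 2787
j=14: r + 13k = 3001.757777… → ⌈·⌉ = 3002
j=15: r + 14k = 3216.702222… → ⌈·⌉ = 3217
j=16: r + 15k = 3431.646666… → ⌈·⌉ = 3432
j=17: r + 16k = 3646.591111… → ⌈·⌉ = 3647
j=18: r + 17k = 3861.535555… → ⌈·⌉ = 3862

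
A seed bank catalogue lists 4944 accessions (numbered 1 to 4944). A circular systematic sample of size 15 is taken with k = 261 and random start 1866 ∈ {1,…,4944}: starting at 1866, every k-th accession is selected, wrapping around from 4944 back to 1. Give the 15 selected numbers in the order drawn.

1866, 2127, 2388, 2649, 2910, 3171, 3432, 3693, 3954, 4215, 4476, 4737, 54, 315, 576

Selection 1: 1866
Selection 2: 1866 + 261 = 2127
Selection 3: 2127 + 261 = 2388
Selection 4: 2388 + 261 = 2649
Selection 5: 2649 + 261 = 2910
Selection 6: 2910 + 261 = 3171
Selection 7: 3171 + 261 = 3432
Selection 8: 3432 + 261 = 3693
Selection 9: 3693 + 261 = 3954
Selection 10: 3954 + 261 = 4215
Selection 11: 4215 + 261 = 4476
Selection 12: 4476 + 261 = 4737
Selection 13: 4737 + 261 = 4998 → 4998 − 4944 = 54
Selection 14: 54 + 261 = 315
Selection 15: 315 + 261 = 576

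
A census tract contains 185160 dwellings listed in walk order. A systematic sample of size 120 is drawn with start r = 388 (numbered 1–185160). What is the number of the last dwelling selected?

k = 185160/120 = 1543
120th selection = r + (120−1)·k = 388 + 119×1543 = 388 + 183617 = 184005

184005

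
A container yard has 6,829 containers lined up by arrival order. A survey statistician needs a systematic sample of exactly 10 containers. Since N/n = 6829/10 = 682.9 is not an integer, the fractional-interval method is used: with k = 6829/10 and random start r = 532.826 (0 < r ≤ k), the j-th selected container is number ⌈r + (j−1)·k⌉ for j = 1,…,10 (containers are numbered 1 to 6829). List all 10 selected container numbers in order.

j=1: r + 0k = 532.826 → ⌈·⌉ = 533
j=2: r + 1k = 1215.726 → ⌈·⌉ = 1216
j=3: r + 2k = 1898.626 → ⌈·⌉ = 1899
j=4: r + 3k = 2581.526 → ⌈·⌉ = 2582
j=5: r + 4k = 3264.426 → ⌈·⌉ = 3265
j=6: r + 5k = 3947.326 → ⌈·⌉ = 3948
j=7: r + 6k = 4630.226 → ⌈·⌉ = 4631
j=8: r + 7k = 5313.126 → ⌈·⌉ = 5314
j=9: r + 8k = 5996.026 → ⌈·⌉ = 5997
j=10: r + 9k = 6678.926 → ⌈·⌉ = 6679

533, 1216, 1899, 2582, 3265, 3948, 4631, 5314, 5997, 6679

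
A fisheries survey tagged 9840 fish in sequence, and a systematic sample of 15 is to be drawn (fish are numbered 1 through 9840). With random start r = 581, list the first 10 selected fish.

k = N/n = 9840/15 = 656
fish 1: 581
fish 2: 581 + 656 = 1237
fish 3: 1237 + 656 = 1893
fish 4: 1893 + 656 = 2549
fish 5: 2549 + 656 = 3205
fish 6: 3205 + 656 = 3861
fish 7: 3861 + 656 = 4517
fish 8: 4517 + 656 = 5173
fish 9: 5173 + 656 = 5829
fish 10: 5829 + 656 = 6485

581, 1237, 1893, 2549, 3205, 3861, 4517, 5173, 5829, 6485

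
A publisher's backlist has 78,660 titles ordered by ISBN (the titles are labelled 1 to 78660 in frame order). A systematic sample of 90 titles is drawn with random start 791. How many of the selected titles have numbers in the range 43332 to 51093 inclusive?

k = 78660/90 = 874
First selection ≥ 43332: 791 + ⌈(43332−791)/874⌉·874 = 791 + 49×874 = 43617
Last selection ≤ 51093: 791 + ⌊(51093−791)/874⌋·874 = 791 + 57×874 = 50609
Count = 57 − 49 + 1 = 9

9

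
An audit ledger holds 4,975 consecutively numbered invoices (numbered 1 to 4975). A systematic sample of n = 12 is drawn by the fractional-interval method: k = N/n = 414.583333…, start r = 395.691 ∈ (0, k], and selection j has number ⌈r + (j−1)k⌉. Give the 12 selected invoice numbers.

j=1: r + 0k = 395.691 → ⌈·⌉ = 396
j=2: r + 1k = 810.274333… → ⌈·⌉ = 811
j=3: r + 2k = 1224.857666… → ⌈·⌉ = 1225
j=4: r + 3k = 1639.441 → ⌈·⌉ = 1640
j=5: r + 4k = 2054.024333… → ⌈·⌉ = 2055
j=6: r + 5k = 2468.607666… → ⌈·⌉ = 2469
j=7: r + 6k = 2883.191 → ⌈·⌉ = 2884
j=8: r + 7k = 3297.774333… → ⌈·⌉ = 3298
j=9: r + 8k = 3712.357666… → ⌈·⌉ = 3713
j=10: r + 9k = 4126.941 → ⌈·⌉ = 4127
j=11: r + 10k = 4541.524333… → ⌈·⌉ = 4542
j=12: r + 11k = 4956.107666… → ⌈·⌉ = 4957

396, 811, 1225, 1640, 2055, 2469, 2884, 3298, 3713, 4127, 4542, 4957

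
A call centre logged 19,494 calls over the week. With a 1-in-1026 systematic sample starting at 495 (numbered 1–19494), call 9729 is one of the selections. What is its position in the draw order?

k = 1026
position = (9729 − 495)/1026 + 1 = 9234/1026 + 1 = 9 + 1 = 10

10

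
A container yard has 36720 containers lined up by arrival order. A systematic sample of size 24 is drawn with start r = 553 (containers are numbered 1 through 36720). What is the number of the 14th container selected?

20443

k = 36720/24 = 1530
14th selection = r + (14−1)·k = 553 + 13×1530 = 553 + 19890 = 20443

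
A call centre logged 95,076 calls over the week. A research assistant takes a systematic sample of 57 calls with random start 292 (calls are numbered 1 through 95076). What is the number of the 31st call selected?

50332

k = 95076/57 = 1668
31st selection = r + (31−1)·k = 292 + 30×1668 = 292 + 50040 = 50332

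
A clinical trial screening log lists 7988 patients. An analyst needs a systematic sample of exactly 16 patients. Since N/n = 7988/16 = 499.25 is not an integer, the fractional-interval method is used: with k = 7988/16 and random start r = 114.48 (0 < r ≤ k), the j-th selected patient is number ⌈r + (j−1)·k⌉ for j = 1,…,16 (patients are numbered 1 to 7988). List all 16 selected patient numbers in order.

j=1: r + 0k = 114.48 → ⌈·⌉ = 115
j=2: r + 1k = 613.73 → ⌈·⌉ = 614
j=3: r + 2k = 1112.98 → ⌈·⌉ = 1113
j=4: r + 3k = 1612.23 → ⌈·⌉ = 1613
j=5: r + 4k = 2111.48 → ⌈·⌉ = 2112
j=6: r + 5k = 2610.73 → ⌈·⌉ = 2611
j=7: r + 6k = 3109.98 → ⌈·⌉ = 3110
j=8: r + 7k = 3609.23 → ⌈·⌉ = 3610
j=9: r + 8k = 4108.48 → ⌈·⌉ = 4109
j=10: r + 9k = 4607.73 → ⌈·⌉ = 4608
j=11: r + 10k = 5106.98 → ⌈·⌉ = 5107
j=12: r + 11k = 5606.23 → ⌈·⌉ = 5607
j=13: r + 12k = 6105.48 → ⌈·⌉ = 6106
j=14: r + 13k = 6604.73 → ⌈·⌉ = 6605
j=15: r + 14k = 7103.98 → ⌈·⌉ = 7104
j=16: r + 15k = 7603.23 → ⌈·⌉ = 7604

115, 614, 1113, 1613, 2112, 2611, 3110, 3610, 4109, 4608, 5107, 5607, 6106, 6605, 7104, 7604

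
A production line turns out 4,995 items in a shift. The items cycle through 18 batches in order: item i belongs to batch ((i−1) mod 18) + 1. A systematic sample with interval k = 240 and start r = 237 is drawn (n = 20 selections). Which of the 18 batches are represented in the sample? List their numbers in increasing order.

Consecutive selections differ by k = 240, so their batch numbers differ by 240 mod 18 = 6.
gcd(240, 18) = 6, so the sample visits 18/6 = 3 distinct residues mod 18.
Start 237 is batch 3; the batches hit are 3, 9, 15.

3, 9, 15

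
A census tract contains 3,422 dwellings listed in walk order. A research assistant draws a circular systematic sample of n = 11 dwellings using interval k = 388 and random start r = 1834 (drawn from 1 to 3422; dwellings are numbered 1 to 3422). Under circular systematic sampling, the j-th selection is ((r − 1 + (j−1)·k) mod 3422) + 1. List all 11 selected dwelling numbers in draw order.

Selection 1: 1834
Selection 2: 1834 + 388 = 2222
Selection 3: 2222 + 388 = 2610
Selection 4: 2610 + 388 = 2998
Selection 5: 2998 + 388 = 3386
Selection 6: 3386 + 388 = 3774 → 3774 − 3422 = 352
Selection 7: 352 + 388 = 740
Selection 8: 740 + 388 = 1128
Selection 9: 1128 + 388 = 1516
Selection 10: 1516 + 388 = 1904
Selection 11: 1904 + 388 = 2292

1834, 2222, 2610, 2998, 3386, 352, 740, 1128, 1516, 1904, 2292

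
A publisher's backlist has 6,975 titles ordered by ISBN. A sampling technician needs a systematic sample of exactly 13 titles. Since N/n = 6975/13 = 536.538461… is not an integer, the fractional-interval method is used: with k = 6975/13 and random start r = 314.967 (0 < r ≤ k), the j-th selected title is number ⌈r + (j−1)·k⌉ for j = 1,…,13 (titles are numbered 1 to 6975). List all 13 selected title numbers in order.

315, 852, 1389, 1925, 2462, 2998, 3535, 4071, 4608, 5144, 5681, 6217, 6754

j=1: r + 0k = 314.967 → ⌈·⌉ = 315
j=2: r + 1k = 851.505461… → ⌈·⌉ = 852
j=3: r + 2k = 1388.043923… → ⌈·⌉ = 1389
j=4: r + 3k = 1924.582384… → ⌈·⌉ = 1925
j=5: r + 4k = 2461.120846… → ⌈·⌉ = 2462
j=6: r + 5k = 2997.659307… → ⌈·⌉ = 2998
j=7: r + 6k = 3534.197769… → ⌈·⌉ = 3535
j=8: r + 7k = 4070.736230… → ⌈·⌉ = 4071
j=9: r + 8k = 4607.274692… → ⌈·⌉ = 4608
j=10: r + 9k = 5143.813153… → ⌈·⌉ = 5144
j=11: r + 10k = 5680.351615… → ⌈·⌉ = 5681
j=12: r + 11k = 6216.890076… → ⌈·⌉ = 6217
j=13: r + 12k = 6753.428538… → ⌈·⌉ = 6754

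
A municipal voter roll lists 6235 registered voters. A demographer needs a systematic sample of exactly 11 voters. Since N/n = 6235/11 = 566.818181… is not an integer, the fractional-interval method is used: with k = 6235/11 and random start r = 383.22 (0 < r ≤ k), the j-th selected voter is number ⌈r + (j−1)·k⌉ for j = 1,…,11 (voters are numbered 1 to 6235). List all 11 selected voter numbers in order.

j=1: r + 0k = 383.22 → ⌈·⌉ = 384
j=2: r + 1k = 950.038181… → ⌈·⌉ = 951
j=3: r + 2k = 1516.856363… → ⌈·⌉ = 1517
j=4: r + 3k = 2083.674545… → ⌈·⌉ = 2084
j=5: r + 4k = 2650.492727… → ⌈·⌉ = 2651
j=6: r + 5k = 3217.310909… → ⌈·⌉ = 3218
j=7: r + 6k = 3784.129090… → ⌈·⌉ = 3785
j=8: r + 7k = 4350.947272… → ⌈·⌉ = 4351
j=9: r + 8k = 4917.765454… → ⌈·⌉ = 4918
j=10: r + 9k = 5484.583636… → ⌈·⌉ = 5485
j=11: r + 10k = 6051.401818… → ⌈·⌉ = 6052

384, 951, 1517, 2084, 2651, 3218, 3785, 4351, 4918, 5485, 6052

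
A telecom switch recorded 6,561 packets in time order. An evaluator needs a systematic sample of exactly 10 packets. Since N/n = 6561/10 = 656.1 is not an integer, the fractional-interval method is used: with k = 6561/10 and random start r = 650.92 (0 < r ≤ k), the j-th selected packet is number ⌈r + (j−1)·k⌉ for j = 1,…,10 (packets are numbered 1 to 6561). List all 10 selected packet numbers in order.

651, 1308, 1964, 2620, 3276, 3932, 4588, 5244, 5900, 6556

j=1: r + 0k = 650.92 → ⌈·⌉ = 651
j=2: r + 1k = 1307.02 → ⌈·⌉ = 1308
j=3: r + 2k = 1963.12 → ⌈·⌉ = 1964
j=4: r + 3k = 2619.22 → ⌈·⌉ = 2620
j=5: r + 4k = 3275.32 → ⌈·⌉ = 3276
j=6: r + 5k = 3931.42 → ⌈·⌉ = 3932
j=7: r + 6k = 4587.52 → ⌈·⌉ = 4588
j=8: r + 7k = 5243.62 → ⌈·⌉ = 5244
j=9: r + 8k = 5899.72 → ⌈·⌉ = 5900
j=10: r + 9k = 6555.82 → ⌈·⌉ = 6556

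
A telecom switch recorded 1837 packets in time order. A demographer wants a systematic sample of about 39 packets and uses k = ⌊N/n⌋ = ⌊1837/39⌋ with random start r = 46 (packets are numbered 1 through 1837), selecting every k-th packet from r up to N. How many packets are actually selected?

39

k = ⌊1837/39⌋ = 47
Achieved size = ⌊(1837 − 46)/47⌋ + 1 = ⌊1791/47⌋ + 1 = 38 + 1 = 39
(last selection: 46 + 38×47 = 1832 ≤ 1837; next would be 1879 > 1837)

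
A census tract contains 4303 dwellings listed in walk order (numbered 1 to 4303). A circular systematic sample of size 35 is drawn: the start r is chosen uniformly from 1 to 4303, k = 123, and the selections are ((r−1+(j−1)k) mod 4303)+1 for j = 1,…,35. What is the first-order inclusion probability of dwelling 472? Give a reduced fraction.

35/4303

For each position j, as r ranges over 1…4303 the j-th selection hits every dwelling exactly once, so dwelling 472 is selected for exactly 35 of the 4303 starts.
Inclusion probability = 35/4303.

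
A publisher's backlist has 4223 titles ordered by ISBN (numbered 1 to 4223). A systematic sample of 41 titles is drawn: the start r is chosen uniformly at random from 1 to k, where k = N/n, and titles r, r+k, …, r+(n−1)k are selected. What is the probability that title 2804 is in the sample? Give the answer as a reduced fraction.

1/103

k = 4223/41 = 103.
Title 2804 is selected iff r ≡ 2804 (mod 103); exactly one such r in {1,…,103}.
Inclusion probability = 1/103.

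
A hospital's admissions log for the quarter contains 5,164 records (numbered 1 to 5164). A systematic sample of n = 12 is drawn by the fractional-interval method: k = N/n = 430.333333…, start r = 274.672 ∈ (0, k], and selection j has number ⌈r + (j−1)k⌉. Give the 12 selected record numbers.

275, 706, 1136, 1566, 1997, 2427, 2857, 3288, 3718, 4148, 4579, 5009

j=1: r + 0k = 274.672 → ⌈·⌉ = 275
j=2: r + 1k = 705.005333… → ⌈·⌉ = 706
j=3: r + 2k = 1135.338666… → ⌈·⌉ = 1136
j=4: r + 3k = 1565.672 → ⌈·⌉ = 1566
j=5: r + 4k = 1996.005333… → ⌈·⌉ = 1997
j=6: r + 5k = 2426.338666… → ⌈·⌉ = 2427
j=7: r + 6k = 2856.672 → ⌈·⌉ = 2857
j=8: r + 7k = 3287.005333… → ⌈·⌉ = 3288
j=9: r + 8k = 3717.338666… → ⌈·⌉ = 3718
j=10: r + 9k = 4147.672 → ⌈·⌉ = 4148
j=11: r + 10k = 4578.005333… → ⌈·⌉ = 4579
j=12: r + 11k = 5008.338666… → ⌈·⌉ = 5009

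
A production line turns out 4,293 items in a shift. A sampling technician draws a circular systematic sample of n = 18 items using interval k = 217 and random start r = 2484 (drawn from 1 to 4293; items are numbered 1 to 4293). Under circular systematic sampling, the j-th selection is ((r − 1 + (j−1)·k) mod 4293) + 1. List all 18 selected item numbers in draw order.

2484, 2701, 2918, 3135, 3352, 3569, 3786, 4003, 4220, 144, 361, 578, 795, 1012, 1229, 1446, 1663, 1880

Selection 1: 2484
Selection 2: 2484 + 217 = 2701
Selection 3: 2701 + 217 = 2918
Selection 4: 2918 + 217 = 3135
Selection 5: 3135 + 217 = 3352
Selection 6: 3352 + 217 = 3569
Selection 7: 3569 + 217 = 3786
Selection 8: 3786 + 217 = 4003
Selection 9: 4003 + 217 = 4220
Selection 10: 4220 + 217 = 4437 → 4437 − 4293 = 144
Selection 11: 144 + 217 = 361
Selection 12: 361 + 217 = 578
Selection 13: 578 + 217 = 795
Selection 14: 795 + 217 = 1012
Selection 15: 1012 + 217 = 1229
Selection 16: 1229 + 217 = 1446
Selection 17: 1446 + 217 = 1663
Selection 18: 1663 + 217 = 1880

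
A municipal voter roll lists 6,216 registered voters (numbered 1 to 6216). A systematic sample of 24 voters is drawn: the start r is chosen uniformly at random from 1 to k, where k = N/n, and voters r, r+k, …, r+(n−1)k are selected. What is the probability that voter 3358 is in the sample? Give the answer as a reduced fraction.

1/259

k = 6216/24 = 259.
Voter 3358 is selected iff r ≡ 3358 (mod 259); exactly one such r in {1,…,259}.
Inclusion probability = 1/259.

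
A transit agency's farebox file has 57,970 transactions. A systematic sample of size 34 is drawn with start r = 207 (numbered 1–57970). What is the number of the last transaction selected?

k = 57970/34 = 1705
34th selection = r + (34−1)·k = 207 + 33×1705 = 207 + 56265 = 56472

56472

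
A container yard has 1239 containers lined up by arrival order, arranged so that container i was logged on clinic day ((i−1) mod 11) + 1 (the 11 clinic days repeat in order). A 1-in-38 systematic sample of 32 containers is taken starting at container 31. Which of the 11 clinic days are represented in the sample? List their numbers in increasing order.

Consecutive selections differ by k = 38, so their clinic day numbers differ by 38 mod 11 = 5.
gcd(38, 11) = 1, so the sample visits 11/1 = 11 distinct residues mod 11.
Start 31 is clinic day 9; the clinic days hit are 1, 2, 3, 4, 5, 6, 7, 8, 9, 10, 11.

1, 2, 3, 4, 5, 6, 7, 8, 9, 10, 11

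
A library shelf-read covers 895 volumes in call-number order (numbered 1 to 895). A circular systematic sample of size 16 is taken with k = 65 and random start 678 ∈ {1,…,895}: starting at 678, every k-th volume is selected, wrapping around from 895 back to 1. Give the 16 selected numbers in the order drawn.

Selection 1: 678
Selection 2: 678 + 65 = 743
Selection 3: 743 + 65 = 808
Selection 4: 808 + 65 = 873
Selection 5: 873 + 65 = 938 → 938 − 895 = 43
Selection 6: 43 + 65 = 108
Selection 7: 108 + 65 = 173
Selection 8: 173 + 65 = 238
Selection 9: 238 + 65 = 303
Selection 10: 303 + 65 = 368
Selection 11: 368 + 65 = 433
Selection 12: 433 + 65 = 498
Selection 13: 498 + 65 = 563
Selection 14: 563 + 65 = 628
Selection 15: 628 + 65 = 693
Selection 16: 693 + 65 = 758

678, 743, 808, 873, 43, 108, 173, 238, 303, 368, 433, 498, 563, 628, 693, 758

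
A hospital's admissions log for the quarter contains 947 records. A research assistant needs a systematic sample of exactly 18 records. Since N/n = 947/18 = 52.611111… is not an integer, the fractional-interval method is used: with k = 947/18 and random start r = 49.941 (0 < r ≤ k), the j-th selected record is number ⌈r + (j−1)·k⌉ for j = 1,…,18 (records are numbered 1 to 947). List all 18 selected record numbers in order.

50, 103, 156, 208, 261, 313, 366, 419, 471, 524, 577, 629, 682, 734, 787, 840, 892, 945

j=1: r + 0k = 49.941 → ⌈·⌉ = 50
j=2: r + 1k = 102.552111… → ⌈·⌉ = 103
j=3: r + 2k = 155.163222… → ⌈·⌉ = 156
j=4: r + 3k = 207.774333… → ⌈·⌉ = 208
j=5: r + 4k = 260.385444… → ⌈·⌉ = 261
j=6: r + 5k = 312.996555… → ⌈·⌉ = 313
j=7: r + 6k = 365.607666… → ⌈·⌉ = 366
j=8: r + 7k = 418.218777… → ⌈·⌉ = 419
j=9: r + 8k = 470.829888… → ⌈·⌉ = 471
j=10: r + 9k = 523.441 → ⌈·⌉ = 524
j=11: r + 10k = 576.052111… → ⌈·⌉ = 577
j=12: r + 11k = 628.663222… → ⌈·⌉ = 629
j=13: r + 12k = 681.274333… → ⌈·⌉ = 682
j=14: r + 13k = 733.885444… → ⌈·⌉ = 734
j=15: r + 14k = 786.496555… → ⌈·⌉ = 787
j=16: r + 15k = 839.107666… → ⌈·⌉ = 840
j=17: r + 16k = 891.718777… → ⌈·⌉ = 892
j=18: r + 17k = 944.329888… → ⌈·⌉ = 945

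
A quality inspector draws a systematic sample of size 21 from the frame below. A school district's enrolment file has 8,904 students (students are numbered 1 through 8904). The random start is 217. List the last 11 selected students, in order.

4457, 4881, 5305, 5729, 6153, 6577, 7001, 7425, 7849, 8273, 8697

k = N/n = 8904/21 = 424
11th selection = 217 + 10×424 = 4457
12th: 4457 + 424 = 4881
13th: 4881 + 424 = 5305
14th: 5305 + 424 = 5729
15th: 5729 + 424 = 6153
16th: 6153 + 424 = 6577
17th: 6577 + 424 = 7001
18th: 7001 + 424 = 7425
19th: 7425 + 424 = 7849
20th: 7849 + 424 = 8273
21st: 8273 + 424 = 8697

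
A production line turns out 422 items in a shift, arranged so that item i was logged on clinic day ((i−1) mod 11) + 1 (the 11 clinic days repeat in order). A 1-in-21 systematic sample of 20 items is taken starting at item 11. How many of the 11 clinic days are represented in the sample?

11

Consecutive selections differ by k = 21, so their clinic day numbers differ by 21 mod 11 = 10.
gcd(21, 11) = 1, so the sample visits 11/1 = 11 distinct residues mod 11.
Start 11 is clinic day 11; the clinic days hit are 1, 2, 3, 4, 5, 6, 7, 8, 9, 10, 11.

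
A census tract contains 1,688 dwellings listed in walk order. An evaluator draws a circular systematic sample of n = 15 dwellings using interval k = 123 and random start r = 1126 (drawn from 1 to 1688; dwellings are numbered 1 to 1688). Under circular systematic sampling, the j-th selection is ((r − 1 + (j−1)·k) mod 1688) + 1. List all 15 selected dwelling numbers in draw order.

Selection 1: 1126
Selection 2: 1126 + 123 = 1249
Selection 3: 1249 + 123 = 1372
Selection 4: 1372 + 123 = 1495
Selection 5: 1495 + 123 = 1618
Selection 6: 1618 + 123 = 1741 → 1741 − 1688 = 53
Selection 7: 53 + 123 = 176
Selection 8: 176 + 123 = 299
Selection 9: 299 + 123 = 422
Selection 10: 422 + 123 = 545
Selection 11: 545 + 123 = 668
Selection 12: 668 + 123 = 791
Selection 13: 791 + 123 = 914
Selection 14: 914 + 123 = 1037
Selection 15: 1037 + 123 = 1160

1126, 1249, 1372, 1495, 1618, 53, 176, 299, 422, 545, 668, 791, 914, 1037, 1160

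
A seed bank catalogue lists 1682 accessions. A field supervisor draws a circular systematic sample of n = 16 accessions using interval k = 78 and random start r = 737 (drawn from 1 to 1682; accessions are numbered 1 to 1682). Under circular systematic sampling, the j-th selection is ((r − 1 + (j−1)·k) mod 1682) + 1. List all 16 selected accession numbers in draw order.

Selection 1: 737
Selection 2: 737 + 78 = 815
Selection 3: 815 + 78 = 893
Selection 4: 893 + 78 = 971
Selection 5: 971 + 78 = 1049
Selection 6: 1049 + 78 = 1127
Selection 7: 1127 + 78 = 1205
Selection 8: 1205 + 78 = 1283
Selection 9: 1283 + 78 = 1361
Selection 10: 1361 + 78 = 1439
Selection 11: 1439 + 78 = 1517
Selection 12: 1517 + 78 = 1595
Selection 13: 1595 + 78 = 1673
Selection 14: 1673 + 78 = 1751 → 1751 − 1682 = 69
Selection 15: 69 + 78 = 147
Selection 16: 147 + 78 = 225

737, 815, 893, 971, 1049, 1127, 1205, 1283, 1361, 1439, 1517, 1595, 1673, 69, 147, 225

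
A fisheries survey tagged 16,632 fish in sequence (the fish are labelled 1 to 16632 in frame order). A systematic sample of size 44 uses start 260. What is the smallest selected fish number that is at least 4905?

5174

k = 16632/44 = 378
Steps past start: ⌈(4905 − 260)/378⌉ = ⌈4645/378⌉ = 13
Selected fish: 260 + 13×378 = 5174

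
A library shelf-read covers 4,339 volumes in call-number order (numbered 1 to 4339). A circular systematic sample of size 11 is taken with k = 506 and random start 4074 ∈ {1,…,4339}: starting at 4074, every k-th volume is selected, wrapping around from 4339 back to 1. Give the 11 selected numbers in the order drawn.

4074, 241, 747, 1253, 1759, 2265, 2771, 3277, 3783, 4289, 456

Selection 1: 4074
Selection 2: 4074 + 506 = 4580 → 4580 − 4339 = 241
Selection 3: 241 + 506 = 747
Selection 4: 747 + 506 = 1253
Selection 5: 1253 + 506 = 1759
Selection 6: 1759 + 506 = 2265
Selection 7: 2265 + 506 = 2771
Selection 8: 2771 + 506 = 3277
Selection 9: 3277 + 506 = 3783
Selection 10: 3783 + 506 = 4289
Selection 11: 4289 + 506 = 4795 → 4795 − 4339 = 456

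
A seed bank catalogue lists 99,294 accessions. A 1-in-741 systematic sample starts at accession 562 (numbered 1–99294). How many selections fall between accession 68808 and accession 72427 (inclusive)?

k = 741
First selection ≥ 68808: 562 + ⌈(68808−562)/741⌉·741 = 562 + 93×741 = 69475
Last selection ≤ 72427: 562 + ⌊(72427−562)/741⌋·741 = 562 + 96×741 = 71698
Count = 96 − 93 + 1 = 4

4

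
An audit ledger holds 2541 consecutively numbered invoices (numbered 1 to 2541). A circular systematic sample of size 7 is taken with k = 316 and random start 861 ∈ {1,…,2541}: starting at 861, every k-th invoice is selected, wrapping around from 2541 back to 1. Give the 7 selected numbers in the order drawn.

Selection 1: 861
Selection 2: 861 + 316 = 1177
Selection 3: 1177 + 316 = 1493
Selection 4: 1493 + 316 = 1809
Selection 5: 1809 + 316 = 2125
Selection 6: 2125 + 316 = 2441
Selection 7: 2441 + 316 = 2757 → 2757 − 2541 = 216

861, 1177, 1493, 1809, 2125, 2441, 216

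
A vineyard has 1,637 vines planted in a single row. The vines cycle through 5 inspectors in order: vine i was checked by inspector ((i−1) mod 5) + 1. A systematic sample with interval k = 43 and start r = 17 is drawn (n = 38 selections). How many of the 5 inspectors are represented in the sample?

Consecutive selections differ by k = 43, so their inspector numbers differ by 43 mod 5 = 3.
gcd(43, 5) = 1, so the sample visits 5/1 = 5 distinct residues mod 5.
Start 17 is inspector 2; the inspectors hit are 1, 2, 3, 4, 5.

5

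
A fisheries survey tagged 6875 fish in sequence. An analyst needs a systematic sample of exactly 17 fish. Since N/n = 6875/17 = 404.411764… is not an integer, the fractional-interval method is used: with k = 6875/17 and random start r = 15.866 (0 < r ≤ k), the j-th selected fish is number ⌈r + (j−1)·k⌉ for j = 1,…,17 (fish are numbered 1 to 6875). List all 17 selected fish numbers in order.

16, 421, 825, 1230, 1634, 2038, 2443, 2847, 3252, 3656, 4060, 4465, 4869, 5274, 5678, 6083, 6487

j=1: r + 0k = 15.866 → ⌈·⌉ = 16
j=2: r + 1k = 420.277764… → ⌈·⌉ = 421
j=3: r + 2k = 824.689529… → ⌈·⌉ = 825
j=4: r + 3k = 1229.101294… → ⌈·⌉ = 1230
j=5: r + 4k = 1633.513058… → ⌈·⌉ = 1634
j=6: r + 5k = 2037.924823… → ⌈·⌉ = 2038
j=7: r + 6k = 2442.336588… → ⌈·⌉ = 2443
j=8: r + 7k = 2846.748352… → ⌈·⌉ = 2847
j=9: r + 8k = 3251.160117… → ⌈·⌉ = 3252
j=10: r + 9k = 3655.571882… → ⌈·⌉ = 3656
j=11: r + 10k = 4059.983647… → ⌈·⌉ = 4060
j=12: r + 11k = 4464.395411… → ⌈·⌉ = 4465
j=13: r + 12k = 4868.807176… → ⌈·⌉ = 4869
j=14: r + 13k = 5273.218941… → ⌈·⌉ = 5274
j=15: r + 14k = 5677.630705… → ⌈·⌉ = 5678
j=16: r + 15k = 6082.042470… → ⌈·⌉ = 6083
j=17: r + 16k = 6486.454235… → ⌈·⌉ = 6487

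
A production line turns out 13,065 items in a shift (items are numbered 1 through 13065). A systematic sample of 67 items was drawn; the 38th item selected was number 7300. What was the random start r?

85

k = 13065/67 = 195
r = 7300 − (38−1)×195 = 7300 − 7215 = 85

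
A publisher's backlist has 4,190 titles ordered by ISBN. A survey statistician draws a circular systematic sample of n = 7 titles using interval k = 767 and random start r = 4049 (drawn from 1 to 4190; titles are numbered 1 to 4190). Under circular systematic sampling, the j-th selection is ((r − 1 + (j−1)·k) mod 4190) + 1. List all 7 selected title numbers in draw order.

4049, 626, 1393, 2160, 2927, 3694, 271

Selection 1: 4049
Selection 2: 4049 + 767 = 4816 → 4816 − 4190 = 626
Selection 3: 626 + 767 = 1393
Selection 4: 1393 + 767 = 2160
Selection 5: 2160 + 767 = 2927
Selection 6: 2927 + 767 = 3694
Selection 7: 3694 + 767 = 4461 → 4461 − 4190 = 271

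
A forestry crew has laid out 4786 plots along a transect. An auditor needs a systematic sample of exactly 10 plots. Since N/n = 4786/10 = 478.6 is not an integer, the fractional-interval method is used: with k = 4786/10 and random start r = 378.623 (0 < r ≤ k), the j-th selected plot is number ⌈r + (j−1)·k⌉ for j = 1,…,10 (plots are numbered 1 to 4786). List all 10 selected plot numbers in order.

j=1: r + 0k = 378.623 → ⌈·⌉ = 379
j=2: r + 1k = 857.223 → ⌈·⌉ = 858
j=3: r + 2k = 1335.823 → ⌈·⌉ = 1336
j=4: r + 3k = 1814.423 → ⌈·⌉ = 1815
j=5: r + 4k = 2293.023 → ⌈·⌉ = 2294
j=6: r + 5k = 2771.623 → ⌈·⌉ = 2772
j=7: r + 6k = 3250.223 → ⌈·⌉ = 3251
j=8: r + 7k = 3728.823 → ⌈·⌉ = 3729
j=9: r + 8k = 4207.423 → ⌈·⌉ = 4208
j=10: r + 9k = 4686.023 → ⌈·⌉ = 4687

379, 858, 1336, 1815, 2294, 2772, 3251, 3729, 4208, 4687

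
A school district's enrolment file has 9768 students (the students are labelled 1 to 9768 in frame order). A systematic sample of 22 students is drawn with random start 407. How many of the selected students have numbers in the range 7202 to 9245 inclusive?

4

k = 9768/22 = 444
First selection ≥ 7202: 407 + ⌈(7202−407)/444⌉·444 = 407 + 16×444 = 7511
Last selection ≤ 9245: 407 + ⌊(9245−407)/444⌋·444 = 407 + 19×444 = 8843
Count = 19 − 16 + 1 = 4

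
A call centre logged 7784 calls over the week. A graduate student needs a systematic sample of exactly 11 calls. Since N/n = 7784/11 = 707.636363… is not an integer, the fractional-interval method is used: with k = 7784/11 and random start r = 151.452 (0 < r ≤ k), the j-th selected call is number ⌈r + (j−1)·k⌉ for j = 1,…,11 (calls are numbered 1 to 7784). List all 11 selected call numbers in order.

152, 860, 1567, 2275, 2982, 3690, 4398, 5105, 5813, 6521, 7228

j=1: r + 0k = 151.452 → ⌈·⌉ = 152
j=2: r + 1k = 859.088363… → ⌈·⌉ = 860
j=3: r + 2k = 1566.724727… → ⌈·⌉ = 1567
j=4: r + 3k = 2274.361090… → ⌈·⌉ = 2275
j=5: r + 4k = 2981.997454… → ⌈·⌉ = 2982
j=6: r + 5k = 3689.633818… → ⌈·⌉ = 3690
j=7: r + 6k = 4397.270181… → ⌈·⌉ = 4398
j=8: r + 7k = 5104.906545… → ⌈·⌉ = 5105
j=9: r + 8k = 5812.542909… → ⌈·⌉ = 5813
j=10: r + 9k = 6520.179272… → ⌈·⌉ = 6521
j=11: r + 10k = 7227.815636… → ⌈·⌉ = 7228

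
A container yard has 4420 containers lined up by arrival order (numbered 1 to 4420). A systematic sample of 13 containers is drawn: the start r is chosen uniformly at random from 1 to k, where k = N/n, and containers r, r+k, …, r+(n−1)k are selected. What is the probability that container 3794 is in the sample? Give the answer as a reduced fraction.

1/340

k = 4420/13 = 340.
Container 3794 is selected iff r ≡ 3794 (mod 340); exactly one such r in {1,…,340}.
Inclusion probability = 1/340.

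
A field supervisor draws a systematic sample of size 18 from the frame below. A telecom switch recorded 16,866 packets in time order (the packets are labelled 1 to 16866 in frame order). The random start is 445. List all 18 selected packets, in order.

445, 1382, 2319, 3256, 4193, 5130, 6067, 7004, 7941, 8878, 9815, 10752, 11689, 12626, 13563, 14500, 15437, 16374

k = N/n = 16866/18 = 937
packet 1: 445
packet 2: 445 + 937 = 1382
packet 3: 1382 + 937 = 2319
packet 4: 2319 + 937 = 3256
packet 5: 3256 + 937 = 4193
packet 6: 4193 + 937 = 5130
packet 7: 5130 + 937 = 6067
packet 8: 6067 + 937 = 7004
packet 9: 7004 + 937 = 7941
packet 10: 7941 + 937 = 8878
packet 11: 8878 + 937 = 9815
packet 12: 9815 + 937 = 10752
packet 13: 10752 + 937 = 11689
packet 14: 11689 + 937 = 12626
packet 15: 12626 + 937 = 13563
packet 16: 13563 + 937 = 14500
packet 17: 14500 + 937 = 15437
packet 18: 15437 + 937 = 16374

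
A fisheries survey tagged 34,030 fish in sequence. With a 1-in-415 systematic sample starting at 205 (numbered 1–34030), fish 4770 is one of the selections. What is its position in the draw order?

12

k = 415
position = (4770 − 205)/415 + 1 = 4565/415 + 1 = 11 + 1 = 12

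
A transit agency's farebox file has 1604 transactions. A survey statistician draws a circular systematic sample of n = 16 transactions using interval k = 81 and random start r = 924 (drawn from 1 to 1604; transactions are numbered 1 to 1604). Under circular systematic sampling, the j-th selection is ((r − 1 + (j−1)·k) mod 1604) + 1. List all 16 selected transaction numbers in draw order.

924, 1005, 1086, 1167, 1248, 1329, 1410, 1491, 1572, 49, 130, 211, 292, 373, 454, 535

Selection 1: 924
Selection 2: 924 + 81 = 1005
Selection 3: 1005 + 81 = 1086
Selection 4: 1086 + 81 = 1167
Selection 5: 1167 + 81 = 1248
Selection 6: 1248 + 81 = 1329
Selection 7: 1329 + 81 = 1410
Selection 8: 1410 + 81 = 1491
Selection 9: 1491 + 81 = 1572
Selection 10: 1572 + 81 = 1653 → 1653 − 1604 = 49
Selection 11: 49 + 81 = 130
Selection 12: 130 + 81 = 211
Selection 13: 211 + 81 = 292
Selection 14: 292 + 81 = 373
Selection 15: 373 + 81 = 454
Selection 16: 454 + 81 = 535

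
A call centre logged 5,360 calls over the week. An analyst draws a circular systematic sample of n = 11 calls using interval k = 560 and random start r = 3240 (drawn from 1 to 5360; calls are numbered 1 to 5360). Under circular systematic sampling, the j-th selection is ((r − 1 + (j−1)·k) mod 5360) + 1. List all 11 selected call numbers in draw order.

Selection 1: 3240
Selection 2: 3240 + 560 = 3800
Selection 3: 3800 + 560 = 4360
Selection 4: 4360 + 560 = 4920
Selection 5: 4920 + 560 = 5480 → 5480 − 5360 = 120
Selection 6: 120 + 560 = 680
Selection 7: 680 + 560 = 1240
Selection 8: 1240 + 560 = 1800
Selection 9: 1800 + 560 = 2360
Selection 10: 2360 + 560 = 2920
Selection 11: 2920 + 560 = 3480

3240, 3800, 4360, 4920, 120, 680, 1240, 1800, 2360, 2920, 3480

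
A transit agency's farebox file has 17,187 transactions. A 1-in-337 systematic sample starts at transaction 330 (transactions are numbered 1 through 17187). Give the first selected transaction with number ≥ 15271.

15495

k = 337
Steps past start: ⌈(15271 − 330)/337⌉ = ⌈14941/337⌉ = 45
Selected transaction: 330 + 45×337 = 15495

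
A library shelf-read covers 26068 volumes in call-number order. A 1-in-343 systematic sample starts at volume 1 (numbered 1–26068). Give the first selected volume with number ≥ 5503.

5832

k = 343
Steps past start: ⌈(5503 − 1)/343⌉ = ⌈5502/343⌉ = 17
Selected volume: 1 + 17×343 = 5832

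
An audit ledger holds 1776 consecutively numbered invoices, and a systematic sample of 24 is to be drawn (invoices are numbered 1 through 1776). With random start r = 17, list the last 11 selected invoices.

k = N/n = 1776/24 = 74
14th selection = 17 + 13×74 = 979
15th: 979 + 74 = 1053
16th: 1053 + 74 = 1127
17th: 1127 + 74 = 1201
18th: 1201 + 74 = 1275
19th: 1275 + 74 = 1349
20th: 1349 + 74 = 1423
21st: 1423 + 74 = 1497
22nd: 1497 + 74 = 1571
23rd: 1571 + 74 = 1645
24th: 1645 + 74 = 1719

979, 1053, 1127, 1201, 1275, 1349, 1423, 1497, 1571, 1645, 1719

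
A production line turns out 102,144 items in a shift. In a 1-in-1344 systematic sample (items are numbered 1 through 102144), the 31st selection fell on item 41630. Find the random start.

k = 1344
r = 41630 − (31−1)×1344 = 41630 − 40320 = 1310

1310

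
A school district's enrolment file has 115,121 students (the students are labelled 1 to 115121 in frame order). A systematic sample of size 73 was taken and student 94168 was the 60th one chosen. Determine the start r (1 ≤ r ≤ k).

1125

k = 115121/73 = 1577
r = 94168 − (60−1)×1577 = 94168 − 93043 = 1125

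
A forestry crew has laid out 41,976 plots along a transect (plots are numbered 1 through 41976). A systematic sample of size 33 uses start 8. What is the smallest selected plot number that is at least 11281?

k = 41976/33 = 1272
Steps past start: ⌈(11281 − 8)/1272⌉ = ⌈11273/1272⌉ = 9
Selected plot: 8 + 9×1272 = 11456

11456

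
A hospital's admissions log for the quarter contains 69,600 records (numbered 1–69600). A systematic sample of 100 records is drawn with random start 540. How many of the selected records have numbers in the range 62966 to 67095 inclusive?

k = 69600/100 = 696
First selection ≥ 62966: 540 + ⌈(62966−540)/696⌉·696 = 540 + 90×696 = 63180
Last selection ≤ 67095: 540 + ⌊(67095−540)/696⌋·696 = 540 + 95×696 = 66660
Count = 95 − 90 + 1 = 6

6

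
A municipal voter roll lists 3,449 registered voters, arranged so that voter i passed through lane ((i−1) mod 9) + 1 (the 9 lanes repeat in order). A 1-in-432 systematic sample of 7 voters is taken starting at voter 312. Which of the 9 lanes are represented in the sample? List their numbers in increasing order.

Consecutive selections differ by k = 432, so their lane numbers differ by 432 mod 9 = 0.
gcd(432, 9) = 9, so the sample visits 9/9 = 1 distinct residues mod 9.
Start 312 is lane 6; the lanes hit are 6.

6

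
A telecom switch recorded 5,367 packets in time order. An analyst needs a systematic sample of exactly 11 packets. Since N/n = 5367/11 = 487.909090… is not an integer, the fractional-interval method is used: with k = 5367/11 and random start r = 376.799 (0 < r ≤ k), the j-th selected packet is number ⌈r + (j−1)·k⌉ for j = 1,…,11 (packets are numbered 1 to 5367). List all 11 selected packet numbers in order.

377, 865, 1353, 1841, 2329, 2817, 3305, 3793, 4281, 4768, 5256

j=1: r + 0k = 376.799 → ⌈·⌉ = 377
j=2: r + 1k = 864.708090… → ⌈·⌉ = 865
j=3: r + 2k = 1352.617181… → ⌈·⌉ = 1353
j=4: r + 3k = 1840.526272… → ⌈·⌉ = 1841
j=5: r + 4k = 2328.435363… → ⌈·⌉ = 2329
j=6: r + 5k = 2816.344454… → ⌈·⌉ = 2817
j=7: r + 6k = 3304.253545… → ⌈·⌉ = 3305
j=8: r + 7k = 3792.162636… → ⌈·⌉ = 3793
j=9: r + 8k = 4280.071727… → ⌈·⌉ = 4281
j=10: r + 9k = 4767.980818… → ⌈·⌉ = 4768
j=11: r + 10k = 5255.889909… → ⌈·⌉ = 5256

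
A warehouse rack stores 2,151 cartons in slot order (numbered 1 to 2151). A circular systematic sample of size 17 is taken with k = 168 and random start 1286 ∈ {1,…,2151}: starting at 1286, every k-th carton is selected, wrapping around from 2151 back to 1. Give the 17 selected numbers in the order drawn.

Selection 1: 1286
Selection 2: 1286 + 168 = 1454
Selection 3: 1454 + 168 = 1622
Selection 4: 1622 + 168 = 1790
Selection 5: 1790 + 168 = 1958
Selection 6: 1958 + 168 = 2126
Selection 7: 2126 + 168 = 2294 → 2294 − 2151 = 143
Selection 8: 143 + 168 = 311
Selection 9: 311 + 168 = 479
Selection 10: 479 + 168 = 647
Selection 11: 647 + 168 = 815
Selection 12: 815 + 168 = 983
Selection 13: 983 + 168 = 1151
Selection 14: 1151 + 168 = 1319
Selection 15: 1319 + 168 = 1487
Selection 16: 1487 + 168 = 1655
Selection 17: 1655 + 168 = 1823

1286, 1454, 1622, 1790, 1958, 2126, 143, 311, 479, 647, 815, 983, 1151, 1319, 1487, 1655, 1823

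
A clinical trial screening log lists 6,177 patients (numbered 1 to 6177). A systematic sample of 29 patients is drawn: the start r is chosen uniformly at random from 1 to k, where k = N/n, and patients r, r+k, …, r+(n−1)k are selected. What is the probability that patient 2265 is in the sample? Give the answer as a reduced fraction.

k = 6177/29 = 213.
Patient 2265 is selected iff r ≡ 2265 (mod 213); exactly one such r in {1,…,213}.
Inclusion probability = 1/213.

1/213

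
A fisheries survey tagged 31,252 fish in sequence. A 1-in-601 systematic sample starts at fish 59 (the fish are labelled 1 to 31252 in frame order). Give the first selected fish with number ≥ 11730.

12079

k = 601
Steps past start: ⌈(11730 − 59)/601⌉ = ⌈11671/601⌉ = 20
Selected fish: 59 + 20×601 = 12079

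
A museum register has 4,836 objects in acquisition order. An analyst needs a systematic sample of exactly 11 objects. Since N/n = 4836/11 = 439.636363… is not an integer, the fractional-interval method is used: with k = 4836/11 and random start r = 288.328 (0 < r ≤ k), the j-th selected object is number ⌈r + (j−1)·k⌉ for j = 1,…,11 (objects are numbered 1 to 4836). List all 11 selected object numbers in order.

289, 728, 1168, 1608, 2047, 2487, 2927, 3366, 3806, 4246, 4685

j=1: r + 0k = 288.328 → ⌈·⌉ = 289
j=2: r + 1k = 727.964363… → ⌈·⌉ = 728
j=3: r + 2k = 1167.600727… → ⌈·⌉ = 1168
j=4: r + 3k = 1607.237090… → ⌈·⌉ = 1608
j=5: r + 4k = 2046.873454… → ⌈·⌉ = 2047
j=6: r + 5k = 2486.509818… → ⌈·⌉ = 2487
j=7: r + 6k = 2926.146181… → ⌈·⌉ = 2927
j=8: r + 7k = 3365.782545… → ⌈·⌉ = 3366
j=9: r + 8k = 3805.418909… → ⌈·⌉ = 3806
j=10: r + 9k = 4245.055272… → ⌈·⌉ = 4246
j=11: r + 10k = 4684.691636… → ⌈·⌉ = 4685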